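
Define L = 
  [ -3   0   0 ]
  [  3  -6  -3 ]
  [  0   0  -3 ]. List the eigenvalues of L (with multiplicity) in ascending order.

-6, -3, -3

Characteristic polynomial: p(r) = r^3 + 12r^2 + 45r + 54 = (r + 3)^2(r + 6).
Roots (with multiplicity): -6, -3, -3.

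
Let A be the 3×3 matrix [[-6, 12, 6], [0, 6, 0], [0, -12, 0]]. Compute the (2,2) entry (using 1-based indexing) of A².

Characteristic polynomial: μ^3 - 36μ = μ(μ - 6)(μ + 6), so the eigenvalues are -6, 0, 6.
μ=-6: eigenvector (1, 0, 0).
μ=0: eigenvector (1, 0, 1).
μ=6: eigenvector (0, 1, -2).
P = [[1, 1, 0], [0, 0, 1], [0, 1, -2]], D = diag(-6, 0, 6), P⁻¹ = [[1, -2, -1], [0, 2, 1], [0, 1, 0]].
A² = P·diag(36, 0, 36)·P⁻¹ = [[36, -72, -36], [0, 36, 0], [0, -72, 0]].
The requested entry is 36.

36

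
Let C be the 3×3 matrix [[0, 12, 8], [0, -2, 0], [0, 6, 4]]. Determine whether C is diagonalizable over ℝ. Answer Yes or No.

Yes

Characteristic polynomial: p(λ) = λ^3 - 2λ^2 - 8λ = λ(λ - 4)(λ + 2).
All 3 eigenvalues are distinct, so C is diagonalizable.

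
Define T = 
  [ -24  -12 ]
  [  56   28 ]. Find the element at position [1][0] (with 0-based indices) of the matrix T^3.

896

Characteristic polynomial: s^2 - 4s = s(s - 4), so the eigenvalues are 0, 4.
s=0: eigenvector (1, -2).
s=4: eigenvector (-3, 7).
P = [[1, -3], [-2, 7]], D = diag(0, 4), P⁻¹ = [[7, 3], [2, 1]].
T³ = P·diag(0, 64)·P⁻¹ = [[-384, -192], [896, 448]].
The requested entry is 896.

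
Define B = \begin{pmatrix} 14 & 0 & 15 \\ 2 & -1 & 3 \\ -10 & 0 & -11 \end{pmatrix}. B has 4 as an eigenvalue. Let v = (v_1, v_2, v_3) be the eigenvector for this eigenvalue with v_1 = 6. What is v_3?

B − 4I = [[10, 0, 15], [2, -5, 3], [-10, 0, -15]].
Solving (B − 4I)v = 0 gives the eigenspace spanned by (6, 0, -4).
With v_1 = 6, v = (6, 0, -4), so v_3 = -4.

-4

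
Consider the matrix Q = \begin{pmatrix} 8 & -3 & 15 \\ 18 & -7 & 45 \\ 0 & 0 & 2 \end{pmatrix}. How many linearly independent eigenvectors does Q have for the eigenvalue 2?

Q − 2I = [[6, -3, 15], [18, -9, 45], [0, 0, 0]].
This matrix has rank 1, so its null space has dimension 3 − 1 = 2.

2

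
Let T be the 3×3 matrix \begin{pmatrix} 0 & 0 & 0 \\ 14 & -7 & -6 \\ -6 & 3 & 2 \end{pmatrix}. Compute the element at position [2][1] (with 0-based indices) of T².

Characteristic polynomial: s^3 + 5s^2 + 4s = s(s + 1)(s + 4), so the eigenvalues are -4, -1, 0.
s=0: eigenvector (1, 2, 0).
s=-1: eigenvector (0, 1, -1).
s=-4: eigenvector (0, 2, -1).
P = [[1, 0, 0], [2, 1, 2], [0, -1, -1]], D = diag(0, -1, -4), P⁻¹ = [[1, 0, 0], [2, -1, -2], [-2, 1, 1]].
T² = P·diag(0, 1, 16)·P⁻¹ = [[0, 0, 0], [-62, 31, 30], [30, -15, -14]].
The requested entry is -15.

-15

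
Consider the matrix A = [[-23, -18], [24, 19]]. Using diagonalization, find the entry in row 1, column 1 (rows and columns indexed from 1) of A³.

-503

Characteristic polynomial: λ^2 + 4λ - 5 = (λ - 1)(λ + 5), so the eigenvalues are -5, 1.
λ=-5: eigenvector (-1, 1).
λ=1: eigenvector (-3, 4).
P = [[-1, -3], [1, 4]], D = diag(-5, 1), P⁻¹ = [[-4, -3], [1, 1]].
A³ = P·diag(-125, 1)·P⁻¹ = [[-503, -378], [504, 379]].
The requested entry is -503.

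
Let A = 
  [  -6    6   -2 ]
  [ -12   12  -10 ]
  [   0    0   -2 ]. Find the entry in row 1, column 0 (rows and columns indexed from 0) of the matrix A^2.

Characteristic polynomial: s^3 - 4s^2 - 12s = s(s - 6)(s + 2), so the eigenvalues are -2, 0, 6.
s=6: eigenvector (1, 2, 0).
s=0: eigenvector (-1, -1, 0).
s=-2: eigenvector (-2, -1, 1).
P = [[1, -1, -2], [2, -1, -1], [0, 0, 1]], D = diag(6, 0, -2), P⁻¹ = [[-1, 1, -1], [-2, 1, -3], [0, 0, 1]].
A² = P·diag(36, 0, 4)·P⁻¹ = [[-36, 36, -44], [-72, 72, -76], [0, 0, 4]].
The requested entry is -72.

-72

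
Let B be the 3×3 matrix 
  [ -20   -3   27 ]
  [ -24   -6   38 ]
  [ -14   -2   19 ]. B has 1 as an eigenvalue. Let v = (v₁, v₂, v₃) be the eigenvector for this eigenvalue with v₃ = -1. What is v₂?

B − 1I = [[-21, -3, 27], [-24, -7, 38], [-14, -2, 18]].
Solving (B − 1I)v = 0 gives the eigenspace spanned by (-1, -2, -1).
With v₃ = -1, v = (-1, -2, -1), so v₂ = -2.

-2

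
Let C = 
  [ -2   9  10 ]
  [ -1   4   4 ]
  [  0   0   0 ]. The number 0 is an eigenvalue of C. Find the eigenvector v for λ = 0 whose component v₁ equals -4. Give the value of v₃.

1

C = [[-2, 9, 10], [-1, 4, 4], [0, 0, 0]].
Solving (C)v = 0 gives the eigenspace spanned by (-4, -2, 1).
With v₁ = -4, v = (-4, -2, 1), so v₃ = 1.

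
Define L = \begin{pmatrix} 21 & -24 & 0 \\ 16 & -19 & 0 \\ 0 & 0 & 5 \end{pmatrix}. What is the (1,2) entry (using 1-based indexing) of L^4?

-1632

Characteristic polynomial: λ^3 - 7λ^2 - 5λ + 75 = (λ - 5)^2(λ + 3), so the eigenvalues are -3, 5, 5.
λ=5: eigenvector (3, 2, 1).
λ=-3: eigenvector (1, 1, 0).
λ=5: eigenvector (3, 2, 2).
P = [[3, 1, 3], [2, 1, 2], [1, 0, 2]], D = diag(5, -3, 5), P⁻¹ = [[2, -2, -1], [-2, 3, 0], [-1, 1, 1]].
L⁴ = P·diag(625, 81, 625)·P⁻¹ = [[1713, -1632, 0], [1088, -1007, 0], [0, 0, 625]].
The requested entry is -1632.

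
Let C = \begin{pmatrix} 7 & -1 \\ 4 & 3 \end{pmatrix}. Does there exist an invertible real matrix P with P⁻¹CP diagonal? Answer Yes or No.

Characteristic polynomial: p(s) = s^2 - 10s + 25 = (s - 5)^2.
s = 5 has algebraic multiplicity 2; rank(C − 5I) = 1, so geometric multiplicity = 1.
Geometric multiplicity < algebraic multiplicity, so C is not diagonalizable.

No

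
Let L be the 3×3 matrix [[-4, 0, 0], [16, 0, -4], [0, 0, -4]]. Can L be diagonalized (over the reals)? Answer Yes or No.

Yes

Characteristic polynomial: p(t) = t^3 + 8t^2 + 16t = t(t + 4)^2.
t = -4 has algebraic multiplicity 2; rank(L + 4I) = 1, so geometric multiplicity = 2.
Every eigenvalue has geometric = algebraic multiplicity, so L is diagonalizable.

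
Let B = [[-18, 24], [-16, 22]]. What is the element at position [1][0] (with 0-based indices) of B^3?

Characteristic polynomial: t^2 - 4t - 12 = (t - 6)(t + 2), so the eigenvalues are -2, 6.
t=6: eigenvector (1, 1).
t=-2: eigenvector (3, 2).
P = [[1, 3], [1, 2]], D = diag(6, -2), P⁻¹ = [[-2, 3], [1, -1]].
B³ = P·diag(216, -8)·P⁻¹ = [[-456, 672], [-448, 664]].
The requested entry is -448.

-448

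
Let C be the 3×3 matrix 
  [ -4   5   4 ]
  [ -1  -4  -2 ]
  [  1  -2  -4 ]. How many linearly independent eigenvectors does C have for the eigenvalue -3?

C + 3I = [[-1, 5, 4], [-1, -1, -2], [1, -2, -1]].
This matrix has rank 2, so its null space has dimension 3 − 2 = 1.

1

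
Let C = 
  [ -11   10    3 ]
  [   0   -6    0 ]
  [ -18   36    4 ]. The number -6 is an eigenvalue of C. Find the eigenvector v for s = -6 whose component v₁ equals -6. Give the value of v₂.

C + 6I = [[-5, 10, 3], [0, 0, 0], [-18, 36, 10]].
Solving (C + 6I)v = 0 gives the eigenspace spanned by (-6, -3, 0).
With v₁ = -6, v = (-6, -3, 0), so v₂ = -3.

-3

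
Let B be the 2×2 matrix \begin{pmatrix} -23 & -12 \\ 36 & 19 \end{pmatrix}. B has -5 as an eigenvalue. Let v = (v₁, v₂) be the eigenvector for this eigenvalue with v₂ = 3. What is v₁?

B + 5I = [[-18, -12], [36, 24]].
Solving (B + 5I)v = 0 gives the eigenspace spanned by (-2, 3).
With v₂ = 3, v = (-2, 3), so v₁ = -2.

-2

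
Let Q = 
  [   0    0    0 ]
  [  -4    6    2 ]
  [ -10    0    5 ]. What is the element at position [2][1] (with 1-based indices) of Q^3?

Characteristic polynomial: s^3 - 11s^2 + 30s = s(s - 6)(s - 5), so the eigenvalues are 0, 5, 6.
s=6: eigenvector (0, 1, 0).
s=0: eigenvector (1, 0, 2).
s=5: eigenvector (0, -2, 1).
P = [[0, 1, 0], [1, 0, -2], [0, 2, 1]], D = diag(6, 0, 5), P⁻¹ = [[-4, 1, 2], [1, 0, 0], [-2, 0, 1]].
Q³ = P·diag(216, 0, 125)·P⁻¹ = [[0, 0, 0], [-364, 216, 182], [-250, 0, 125]].
The requested entry is -364.

-364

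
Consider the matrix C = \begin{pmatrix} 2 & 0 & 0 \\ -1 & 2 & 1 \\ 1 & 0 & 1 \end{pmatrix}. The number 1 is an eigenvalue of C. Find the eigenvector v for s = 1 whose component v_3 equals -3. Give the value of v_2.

C − 1I = [[1, 0, 0], [-1, 1, 1], [1, 0, 0]].
Solving (C − 1I)v = 0 gives the eigenspace spanned by (0, 3, -3).
With v_3 = -3, v = (0, 3, -3), so v_2 = 3.

3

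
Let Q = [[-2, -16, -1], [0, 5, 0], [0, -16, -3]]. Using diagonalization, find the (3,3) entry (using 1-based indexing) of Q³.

-27

Characteristic polynomial: λ^3 - 19λ - 30 = (λ - 5)(λ + 2)(λ + 3), so the eigenvalues are -3, -2, 5.
λ=-2: eigenvector (1, 0, 0).
λ=5: eigenvector (-2, 1, -2).
λ=-3: eigenvector (1, 0, 1).
P = [[1, -2, 1], [0, 1, 0], [0, -2, 1]], D = diag(-2, 5, -3), P⁻¹ = [[1, 0, -1], [0, 1, 0], [0, 2, 1]].
Q³ = P·diag(-8, 125, -27)·P⁻¹ = [[-8, -304, -19], [0, 125, 0], [0, -304, -27]].
The requested entry is -27.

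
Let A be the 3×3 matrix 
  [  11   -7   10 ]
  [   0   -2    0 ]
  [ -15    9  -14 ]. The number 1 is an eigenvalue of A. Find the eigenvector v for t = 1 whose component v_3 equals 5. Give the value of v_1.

A − 1I = [[10, -7, 10], [0, -3, 0], [-15, 9, -15]].
Solving (A − 1I)v = 0 gives the eigenspace spanned by (-5, 0, 5).
With v_3 = 5, v = (-5, 0, 5), so v_1 = -5.

-5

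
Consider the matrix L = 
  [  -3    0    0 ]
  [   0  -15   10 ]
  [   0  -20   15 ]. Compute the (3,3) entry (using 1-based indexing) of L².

Characteristic polynomial: t^3 + 3t^2 - 25t - 75 = (t - 5)(t + 3)(t + 5), so the eigenvalues are -5, -3, 5.
t=5: eigenvector (0, 1, 2).
t=-5: eigenvector (0, 1, 1).
t=-3: eigenvector (1, 0, 0).
P = [[0, 0, 1], [1, 1, 0], [2, 1, 0]], D = diag(5, -5, -3), P⁻¹ = [[0, -1, 1], [0, 2, -1], [1, 0, 0]].
L² = P·diag(25, 25, 9)·P⁻¹ = [[9, 0, 0], [0, 25, 0], [0, 0, 25]].
The requested entry is 25.

25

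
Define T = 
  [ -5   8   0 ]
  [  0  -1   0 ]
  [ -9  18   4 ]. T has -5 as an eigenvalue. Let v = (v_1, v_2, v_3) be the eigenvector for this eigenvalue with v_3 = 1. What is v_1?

T + 5I = [[0, 8, 0], [0, 4, 0], [-9, 18, 9]].
Solving (T + 5I)v = 0 gives the eigenspace spanned by (1, 0, 1).
With v_3 = 1, v = (1, 0, 1), so v_1 = 1.

1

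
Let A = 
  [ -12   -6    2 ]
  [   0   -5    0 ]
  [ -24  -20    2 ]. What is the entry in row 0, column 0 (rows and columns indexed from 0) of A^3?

Characteristic polynomial: r^3 + 15r^2 + 74r + 120 = (r + 4)(r + 5)(r + 6), so the eigenvalues are -6, -5, -4.
r=-5: eigenvector (-2, 1, -4).
r=-6: eigenvector (1, 0, 3).
r=-4: eigenvector (1, 0, 4).
P = [[-2, 1, 1], [1, 0, 0], [-4, 3, 4]], D = diag(-5, -6, -4), P⁻¹ = [[0, 1, 0], [4, 4, -1], [-3, -2, 1]].
A³ = P·diag(-125, -216, -64)·P⁻¹ = [[-672, -486, 152], [0, -125, 0], [-1824, -1580, 392]].
The requested entry is -672.

-672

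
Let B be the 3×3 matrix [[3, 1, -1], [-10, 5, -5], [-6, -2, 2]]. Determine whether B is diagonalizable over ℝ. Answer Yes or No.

No

Characteristic polynomial: p(s) = s^3 - 10s^2 + 25s = s(s - 5)^2.
s = 5 has algebraic multiplicity 2; rank(B − 5I) = 2, so geometric multiplicity = 1.
Geometric multiplicity < algebraic multiplicity, so B is not diagonalizable.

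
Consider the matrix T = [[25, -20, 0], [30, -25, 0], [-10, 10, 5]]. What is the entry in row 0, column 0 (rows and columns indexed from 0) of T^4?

625

Characteristic polynomial: s^3 - 5s^2 - 25s + 125 = (s - 5)^2(s + 5), so the eigenvalues are -5, 5, 5.
s=5: eigenvector (1, 1, 0).
s=-5: eigenvector (2, 3, -1).
s=5: eigenvector (-2, -2, 1).
P = [[1, 2, -2], [1, 3, -2], [0, -1, 1]], D = diag(5, -5, 5), P⁻¹ = [[1, 0, 2], [-1, 1, 0], [-1, 1, 1]].
T⁴ = P·diag(625, 625, 625)·P⁻¹ = [[625, 0, 0], [0, 625, 0], [0, 0, 625]].
The requested entry is 625.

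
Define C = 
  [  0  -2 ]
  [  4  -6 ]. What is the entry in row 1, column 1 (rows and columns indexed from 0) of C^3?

-120

Characteristic polynomial: t^2 + 6t + 8 = (t + 2)(t + 4), so the eigenvalues are -4, -2.
t=-4: eigenvector (1, 2).
t=-2: eigenvector (-1, -1).
P = [[1, -1], [2, -1]], D = diag(-4, -2), P⁻¹ = [[-1, 1], [-2, 1]].
C³ = P·diag(-64, -8)·P⁻¹ = [[48, -56], [112, -120]].
The requested entry is -120.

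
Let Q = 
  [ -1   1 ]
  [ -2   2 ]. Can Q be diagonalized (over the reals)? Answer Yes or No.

Characteristic polynomial: p(λ) = λ^2 - λ = λ(λ - 1).
All 2 eigenvalues are distinct, so Q is diagonalizable.

Yes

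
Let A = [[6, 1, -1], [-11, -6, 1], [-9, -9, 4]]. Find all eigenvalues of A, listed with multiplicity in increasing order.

-5, 4, 5

Characteristic polynomial: p(λ) = λ^3 - 4λ^2 - 25λ + 100 = (λ - 5)(λ - 4)(λ + 5).
Roots (with multiplicity): -5, 4, 5.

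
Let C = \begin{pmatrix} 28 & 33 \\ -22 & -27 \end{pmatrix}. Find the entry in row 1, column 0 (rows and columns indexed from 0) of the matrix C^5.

-21802

Characteristic polynomial: t^2 - t - 30 = (t - 6)(t + 5), so the eigenvalues are -5, 6.
t=6: eigenvector (3, -2).
t=-5: eigenvector (-1, 1).
P = [[3, -1], [-2, 1]], D = diag(6, -5), P⁻¹ = [[1, 1], [2, 3]].
C⁵ = P·diag(7776, -3125)·P⁻¹ = [[29578, 32703], [-21802, -24927]].
The requested entry is -21802.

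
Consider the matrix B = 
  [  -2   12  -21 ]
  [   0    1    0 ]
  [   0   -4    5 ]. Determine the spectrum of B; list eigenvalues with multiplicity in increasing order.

Characteristic polynomial: p(t) = t^3 - 4t^2 - 7t + 10 = (t - 5)(t - 1)(t + 2).
Roots (with multiplicity): -2, 1, 5.

-2, 1, 5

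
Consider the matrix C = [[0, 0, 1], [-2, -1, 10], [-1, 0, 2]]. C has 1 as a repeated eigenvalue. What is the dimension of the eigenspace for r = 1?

C − 1I = [[-1, 0, 1], [-2, -2, 10], [-1, 0, 1]].
This matrix has rank 2, so its null space has dimension 3 − 2 = 1.

1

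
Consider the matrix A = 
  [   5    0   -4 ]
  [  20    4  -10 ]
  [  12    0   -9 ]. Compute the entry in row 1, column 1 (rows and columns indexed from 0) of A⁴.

256

Characteristic polynomial: μ^3 - 13μ - 12 = (μ - 4)(μ + 1)(μ + 3), so the eigenvalues are -3, -1, 4.
μ=-3: eigenvector (1, 0, 2).
μ=4: eigenvector (0, 1, 0).
μ=-1: eigenvector (-2, 2, -3).
P = [[1, 0, -2], [0, 1, 2], [2, 0, -3]], D = diag(-3, 4, -1), P⁻¹ = [[-3, 0, 2], [4, 1, -2], [-2, 0, 1]].
A⁴ = P·diag(81, 256, 1)·P⁻¹ = [[-239, 0, 160], [1020, 256, -510], [-480, 0, 321]].
The requested entry is 256.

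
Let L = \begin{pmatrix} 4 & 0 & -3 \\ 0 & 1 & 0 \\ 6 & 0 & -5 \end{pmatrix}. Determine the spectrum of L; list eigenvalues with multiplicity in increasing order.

-2, 1, 1

Characteristic polynomial: p(s) = s^3 - 3s + 2 = (s - 1)^2(s + 2).
Roots (with multiplicity): -2, 1, 1.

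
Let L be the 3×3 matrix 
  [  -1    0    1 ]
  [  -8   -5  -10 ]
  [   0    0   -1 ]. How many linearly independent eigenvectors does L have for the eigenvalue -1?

L + 1I = [[0, 0, 1], [-8, -4, -10], [0, 0, 0]].
This matrix has rank 2, so its null space has dimension 3 − 2 = 1.

1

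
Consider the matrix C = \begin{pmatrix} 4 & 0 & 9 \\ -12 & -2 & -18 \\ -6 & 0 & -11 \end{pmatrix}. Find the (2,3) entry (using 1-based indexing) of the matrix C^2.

Characteristic polynomial: t^3 + 9t^2 + 24t + 20 = (t + 2)^2(t + 5), so the eigenvalues are -5, -2, -2.
t=-2: eigenvector (3, -2, -2).
t=-2: eigenvector (0, 1, 0).
t=-5: eigenvector (-1, 2, 1).
P = [[3, 0, -1], [-2, 1, 2], [-2, 0, 1]], D = diag(-2, -2, -5), P⁻¹ = [[1, 0, 1], [-2, 1, -4], [2, 0, 3]].
C² = P·diag(4, 4, 25)·P⁻¹ = [[-38, 0, -63], [84, 4, 126], [42, 0, 67]].
The requested entry is 126.

126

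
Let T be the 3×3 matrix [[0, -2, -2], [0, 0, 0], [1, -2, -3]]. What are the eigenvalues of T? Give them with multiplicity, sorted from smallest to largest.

-2, -1, 0

Characteristic polynomial: p(λ) = λ^3 + 3λ^2 + 2λ = λ(λ + 1)(λ + 2).
Roots (with multiplicity): -2, -1, 0.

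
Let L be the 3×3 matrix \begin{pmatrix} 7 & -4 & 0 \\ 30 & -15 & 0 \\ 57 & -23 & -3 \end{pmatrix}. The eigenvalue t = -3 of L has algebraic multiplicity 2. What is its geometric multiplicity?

L + 3I = [[10, -4, 0], [30, -12, 0], [57, -23, 0]].
This matrix has rank 2, so its null space has dimension 3 − 2 = 1.

1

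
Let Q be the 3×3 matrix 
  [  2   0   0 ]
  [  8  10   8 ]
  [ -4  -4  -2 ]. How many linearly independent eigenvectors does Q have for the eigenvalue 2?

Q − 2I = [[0, 0, 0], [8, 8, 8], [-4, -4, -4]].
This matrix has rank 1, so its null space has dimension 3 − 1 = 2.

2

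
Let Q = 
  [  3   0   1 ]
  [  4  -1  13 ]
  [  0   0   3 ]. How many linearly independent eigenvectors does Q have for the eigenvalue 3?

1

Q − 3I = [[0, 0, 1], [4, -4, 13], [0, 0, 0]].
This matrix has rank 2, so its null space has dimension 3 − 2 = 1.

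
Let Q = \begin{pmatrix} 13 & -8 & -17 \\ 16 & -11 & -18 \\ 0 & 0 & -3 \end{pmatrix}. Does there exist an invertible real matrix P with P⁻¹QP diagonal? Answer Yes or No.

No

Characteristic polynomial: p(r) = r^3 + r^2 - 21r - 45 = (r - 5)(r + 3)^2.
r = -3 has algebraic multiplicity 2; rank(Q + 3I) = 2, so geometric multiplicity = 1.
Geometric multiplicity < algebraic multiplicity, so Q is not diagonalizable.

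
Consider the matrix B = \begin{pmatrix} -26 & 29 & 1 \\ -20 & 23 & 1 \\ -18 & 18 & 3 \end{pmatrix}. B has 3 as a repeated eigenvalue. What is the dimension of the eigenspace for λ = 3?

1

B − 3I = [[-29, 29, 1], [-20, 20, 1], [-18, 18, 0]].
This matrix has rank 2, so its null space has dimension 3 − 2 = 1.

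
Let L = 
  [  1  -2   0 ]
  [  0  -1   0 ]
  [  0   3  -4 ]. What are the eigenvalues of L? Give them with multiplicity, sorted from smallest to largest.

-4, -1, 1

Characteristic polynomial: p(μ) = μ^3 + 4μ^2 - μ - 4 = (μ - 1)(μ + 1)(μ + 4).
Roots (with multiplicity): -4, -1, 1.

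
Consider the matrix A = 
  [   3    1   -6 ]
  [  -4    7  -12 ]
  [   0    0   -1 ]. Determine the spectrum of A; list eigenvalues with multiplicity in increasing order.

-1, 5, 5

Characteristic polynomial: p(s) = s^3 - 9s^2 + 15s + 25 = (s - 5)^2(s + 1).
Roots (with multiplicity): -1, 5, 5.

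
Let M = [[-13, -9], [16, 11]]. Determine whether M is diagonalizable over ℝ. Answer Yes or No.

No

Characteristic polynomial: p(t) = t^2 + 2t + 1 = (t + 1)^2.
t = -1 has algebraic multiplicity 2; rank(M + 1I) = 1, so geometric multiplicity = 1.
Geometric multiplicity < algebraic multiplicity, so M is not diagonalizable.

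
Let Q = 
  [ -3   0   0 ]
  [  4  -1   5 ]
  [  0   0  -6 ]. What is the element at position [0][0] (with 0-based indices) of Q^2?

9

Characteristic polynomial: λ^3 + 10λ^2 + 27λ + 18 = (λ + 1)(λ + 3)(λ + 6), so the eigenvalues are -6, -3, -1.
λ=-3: eigenvector (1, -2, 0).
λ=-1: eigenvector (0, 1, 0).
λ=-6: eigenvector (0, -1, 1).
P = [[1, 0, 0], [-2, 1, -1], [0, 0, 1]], D = diag(-3, -1, -6), P⁻¹ = [[1, 0, 0], [2, 1, 1], [0, 0, 1]].
Q² = P·diag(9, 1, 36)·P⁻¹ = [[9, 0, 0], [-16, 1, -35], [0, 0, 36]].
The requested entry is 9.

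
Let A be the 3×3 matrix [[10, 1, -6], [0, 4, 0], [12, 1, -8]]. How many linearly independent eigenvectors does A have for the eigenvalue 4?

1

A − 4I = [[6, 1, -6], [0, 0, 0], [12, 1, -12]].
This matrix has rank 2, so its null space has dimension 3 − 2 = 1.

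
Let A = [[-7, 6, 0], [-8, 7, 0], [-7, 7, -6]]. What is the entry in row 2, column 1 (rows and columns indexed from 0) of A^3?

217

Characteristic polynomial: t^3 + 6t^2 - t - 6 = (t - 1)(t + 1)(t + 6), so the eigenvalues are -6, -1, 1.
t=-1: eigenvector (1, 1, 0).
t=1: eigenvector (3, 4, 1).
t=-6: eigenvector (0, 0, 1).
P = [[1, 3, 0], [1, 4, 0], [0, 1, 1]], D = diag(-1, 1, -6), P⁻¹ = [[4, -3, 0], [-1, 1, 0], [1, -1, 1]].
A³ = P·diag(-1, 1, -216)·P⁻¹ = [[-7, 6, 0], [-8, 7, 0], [-217, 217, -216]].
The requested entry is 217.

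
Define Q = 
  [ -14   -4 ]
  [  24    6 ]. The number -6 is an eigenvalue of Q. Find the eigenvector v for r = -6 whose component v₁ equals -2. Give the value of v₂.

4

Q + 6I = [[-8, -4], [24, 12]].
Solving (Q + 6I)v = 0 gives the eigenspace spanned by (-2, 4).
With v₁ = -2, v = (-2, 4), so v₂ = 4.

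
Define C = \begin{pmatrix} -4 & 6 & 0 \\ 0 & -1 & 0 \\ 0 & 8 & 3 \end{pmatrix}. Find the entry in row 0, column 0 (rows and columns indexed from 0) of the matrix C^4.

Characteristic polynomial: r^3 + 2r^2 - 11r - 12 = (r - 3)(r + 1)(r + 4), so the eigenvalues are -4, -1, 3.
r=-4: eigenvector (1, 0, 0).
r=3: eigenvector (0, 0, 1).
r=-1: eigenvector (2, 1, -2).
P = [[1, 0, 2], [0, 0, 1], [0, 1, -2]], D = diag(-4, 3, -1), P⁻¹ = [[1, -2, 0], [0, 2, 1], [0, 1, 0]].
C⁴ = P·diag(256, 81, 1)·P⁻¹ = [[256, -510, 0], [0, 1, 0], [0, 160, 81]].
The requested entry is 256.

256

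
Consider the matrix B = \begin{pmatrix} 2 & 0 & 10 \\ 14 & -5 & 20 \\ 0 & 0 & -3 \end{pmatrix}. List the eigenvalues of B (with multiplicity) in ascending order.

Characteristic polynomial: p(μ) = μ^3 + 6μ^2 - μ - 30 = (μ - 2)(μ + 3)(μ + 5).
Roots (with multiplicity): -5, -3, 2.

-5, -3, 2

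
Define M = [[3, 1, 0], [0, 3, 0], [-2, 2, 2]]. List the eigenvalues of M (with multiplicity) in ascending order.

2, 3, 3

Characteristic polynomial: p(r) = r^3 - 8r^2 + 21r - 18 = (r - 3)^2(r - 2).
Roots (with multiplicity): 2, 3, 3.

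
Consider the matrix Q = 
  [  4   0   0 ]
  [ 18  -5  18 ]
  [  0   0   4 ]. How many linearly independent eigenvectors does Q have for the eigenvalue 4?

2

Q − 4I = [[0, 0, 0], [18, -9, 18], [0, 0, 0]].
This matrix has rank 1, so its null space has dimension 3 − 1 = 2.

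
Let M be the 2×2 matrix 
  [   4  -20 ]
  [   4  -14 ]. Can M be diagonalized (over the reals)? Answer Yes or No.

Characteristic polynomial: p(s) = s^2 + 10s + 24 = (s + 4)(s + 6).
All 2 eigenvalues are distinct, so M is diagonalizable.

Yes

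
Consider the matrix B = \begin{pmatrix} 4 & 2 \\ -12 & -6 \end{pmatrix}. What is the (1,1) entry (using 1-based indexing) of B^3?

Characteristic polynomial: λ^2 + 2λ = λ(λ + 2), so the eigenvalues are -2, 0.
λ=-2: eigenvector (-1, 3).
λ=0: eigenvector (1, -2).
P = [[-1, 1], [3, -2]], D = diag(-2, 0), P⁻¹ = [[2, 1], [3, 1]].
B³ = P·diag(-8, 0)·P⁻¹ = [[16, 8], [-48, -24]].
The requested entry is 16.

16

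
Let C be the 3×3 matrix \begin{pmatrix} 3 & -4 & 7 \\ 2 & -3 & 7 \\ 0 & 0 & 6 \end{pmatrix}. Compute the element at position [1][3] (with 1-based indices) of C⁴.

Characteristic polynomial: r^3 - 6r^2 - r + 6 = (r - 6)(r - 1)(r + 1), so the eigenvalues are -1, 1, 6.
r=1: eigenvector (2, 1, 0).
r=-1: eigenvector (1, 1, 0).
r=6: eigenvector (1, 1, 1).
P = [[2, 1, 1], [1, 1, 1], [0, 0, 1]], D = diag(1, -1, 6), P⁻¹ = [[1, -1, 0], [-1, 2, -1], [0, 0, 1]].
C⁴ = P·diag(1, 1, 1296)·P⁻¹ = [[1, 0, 1295], [0, 1, 1295], [0, 0, 1296]].
The requested entry is 1295.

1295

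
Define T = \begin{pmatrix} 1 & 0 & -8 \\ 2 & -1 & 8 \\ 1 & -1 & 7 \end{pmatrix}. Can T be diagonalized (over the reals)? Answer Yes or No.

No

Characteristic polynomial: p(s) = s^3 - 7s^2 + 15s - 9 = (s - 3)^2(s - 1).
s = 3 has algebraic multiplicity 2; rank(T − 3I) = 2, so geometric multiplicity = 1.
Geometric multiplicity < algebraic multiplicity, so T is not diagonalizable.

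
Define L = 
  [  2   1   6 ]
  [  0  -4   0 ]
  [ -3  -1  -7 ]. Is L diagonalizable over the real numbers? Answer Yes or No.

Characteristic polynomial: p(s) = s^3 + 9s^2 + 24s + 16 = (s + 1)(s + 4)^2.
s = -4 has algebraic multiplicity 2; rank(L + 4I) = 2, so geometric multiplicity = 1.
Geometric multiplicity < algebraic multiplicity, so L is not diagonalizable.

No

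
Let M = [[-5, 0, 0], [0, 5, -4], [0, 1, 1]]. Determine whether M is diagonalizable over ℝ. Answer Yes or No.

No

Characteristic polynomial: p(s) = s^3 - s^2 - 21s + 45 = (s - 3)^2(s + 5).
s = 3 has algebraic multiplicity 2; rank(M − 3I) = 2, so geometric multiplicity = 1.
Geometric multiplicity < algebraic multiplicity, so M is not diagonalizable.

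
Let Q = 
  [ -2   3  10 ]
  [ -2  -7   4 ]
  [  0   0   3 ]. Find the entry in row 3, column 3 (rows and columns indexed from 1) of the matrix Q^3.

Characteristic polynomial: t^3 + 6t^2 - 7t - 60 = (t - 3)(t + 4)(t + 5), so the eigenvalues are -5, -4, 3.
t=-4: eigenvector (3, -2, 0).
t=-5: eigenvector (-1, 1, 0).
t=3: eigenvector (2, 0, 1).
P = [[3, -1, 2], [-2, 1, 0], [0, 0, 1]], D = diag(-4, -5, 3), P⁻¹ = [[1, 1, -2], [2, 3, -4], [0, 0, 1]].
Q³ = P·diag(-64, -125, 27)·P⁻¹ = [[58, 183, -62], [-122, -247, 244], [0, 0, 27]].
The requested entry is 27.

27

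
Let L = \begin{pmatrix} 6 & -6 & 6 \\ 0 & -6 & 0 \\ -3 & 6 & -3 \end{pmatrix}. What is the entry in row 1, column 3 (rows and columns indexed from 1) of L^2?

18

Characteristic polynomial: μ^3 + 3μ^2 - 18μ = μ(μ - 3)(μ + 6), so the eigenvalues are -6, 0, 3.
μ=0: eigenvector (1, 0, -1).
μ=-6: eigenvector (1, 1, -1).
μ=3: eigenvector (2, 0, -1).
P = [[1, 1, 2], [0, 1, 0], [-1, -1, -1]], D = diag(0, -6, 3), P⁻¹ = [[-1, -1, -2], [0, 1, 0], [1, 0, 1]].
L² = P·diag(0, 36, 9)·P⁻¹ = [[18, 36, 18], [0, 36, 0], [-9, -36, -9]].
The requested entry is 18.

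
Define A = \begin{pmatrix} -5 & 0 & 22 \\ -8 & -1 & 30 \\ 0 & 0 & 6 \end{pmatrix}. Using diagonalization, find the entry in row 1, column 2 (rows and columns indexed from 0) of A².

-26

Characteristic polynomial: λ^3 - 31λ - 30 = (λ - 6)(λ + 1)(λ + 5), so the eigenvalues are -5, -1, 6.
λ=6: eigenvector (2, 2, 1).
λ=-1: eigenvector (0, 1, 0).
λ=-5: eigenvector (1, 2, 0).
P = [[2, 0, 1], [2, 1, 2], [1, 0, 0]], D = diag(6, -1, -5), P⁻¹ = [[0, 0, 1], [-2, 1, 2], [1, 0, -2]].
A² = P·diag(36, 1, 25)·P⁻¹ = [[25, 0, 22], [48, 1, -26], [0, 0, 36]].
The requested entry is -26.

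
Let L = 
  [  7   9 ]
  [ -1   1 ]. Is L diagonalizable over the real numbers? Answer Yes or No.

No

Characteristic polynomial: p(s) = s^2 - 8s + 16 = (s - 4)^2.
s = 4 has algebraic multiplicity 2; rank(L − 4I) = 1, so geometric multiplicity = 1.
Geometric multiplicity < algebraic multiplicity, so L is not diagonalizable.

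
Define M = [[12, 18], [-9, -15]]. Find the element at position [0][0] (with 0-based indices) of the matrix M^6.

-45198

Characteristic polynomial: μ^2 + 3μ - 18 = (μ - 3)(μ + 6), so the eigenvalues are -6, 3.
μ=-6: eigenvector (-1, 1).
μ=3: eigenvector (-2, 1).
P = [[-1, -2], [1, 1]], D = diag(-6, 3), P⁻¹ = [[1, 2], [-1, -1]].
M⁶ = P·diag(46656, 729)·P⁻¹ = [[-45198, -91854], [45927, 92583]].
The requested entry is -45198.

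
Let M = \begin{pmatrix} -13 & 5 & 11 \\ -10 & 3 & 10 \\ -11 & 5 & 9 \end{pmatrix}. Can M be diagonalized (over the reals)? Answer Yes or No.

No

Characteristic polynomial: p(t) = t^3 + t^2 - 8t - 12 = (t - 3)(t + 2)^2.
t = -2 has algebraic multiplicity 2; rank(M + 2I) = 2, so geometric multiplicity = 1.
Geometric multiplicity < algebraic multiplicity, so M is not diagonalizable.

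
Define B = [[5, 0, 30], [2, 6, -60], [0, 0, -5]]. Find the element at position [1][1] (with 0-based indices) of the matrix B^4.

1296

Characteristic polynomial: t^3 - 6t^2 - 25t + 150 = (t - 6)(t - 5)(t + 5), so the eigenvalues are -5, 5, 6.
t=5: eigenvector (1, -2, 0).
t=6: eigenvector (0, 1, 0).
t=-5: eigenvector (-3, 6, 1).
P = [[1, 0, -3], [-2, 1, 6], [0, 0, 1]], D = diag(5, 6, -5), P⁻¹ = [[1, 0, 3], [2, 1, 0], [0, 0, 1]].
B⁴ = P·diag(625, 1296, 625)·P⁻¹ = [[625, 0, 0], [1342, 1296, 0], [0, 0, 625]].
The requested entry is 1296.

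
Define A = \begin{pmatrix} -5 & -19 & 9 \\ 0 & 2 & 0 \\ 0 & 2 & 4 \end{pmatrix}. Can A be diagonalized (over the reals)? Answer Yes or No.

Characteristic polynomial: p(λ) = λ^3 - λ^2 - 22λ + 40 = (λ - 4)(λ - 2)(λ + 5).
All 3 eigenvalues are distinct, so A is diagonalizable.

Yes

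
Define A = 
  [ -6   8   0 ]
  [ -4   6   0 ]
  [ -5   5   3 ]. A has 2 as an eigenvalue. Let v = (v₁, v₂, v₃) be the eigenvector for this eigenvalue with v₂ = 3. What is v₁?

A − 2I = [[-8, 8, 0], [-4, 4, 0], [-5, 5, 1]].
Solving (A − 2I)v = 0 gives the eigenspace spanned by (3, 3, 0).
With v₂ = 3, v = (3, 3, 0), so v₁ = 3.

3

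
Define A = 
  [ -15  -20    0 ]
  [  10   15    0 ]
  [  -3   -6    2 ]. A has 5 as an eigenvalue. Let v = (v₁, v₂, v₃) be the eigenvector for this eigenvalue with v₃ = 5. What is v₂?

A − 5I = [[-20, -20, 0], [10, 10, 0], [-3, -6, -3]].
Solving (A − 5I)v = 0 gives the eigenspace spanned by (5, -5, 5).
With v₃ = 5, v = (5, -5, 5), so v₂ = -5.

-5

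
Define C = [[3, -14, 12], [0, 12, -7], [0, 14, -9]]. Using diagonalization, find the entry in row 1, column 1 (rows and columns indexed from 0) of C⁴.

Characteristic polynomial: s^3 - 6s^2 - s + 30 = (s - 5)(s - 3)(s + 2), so the eigenvalues are -2, 3, 5.
s=3: eigenvector (1, 0, 0).
s=-2: eigenvector (2, -1, -2).
s=5: eigenvector (-1, 1, 1).
P = [[1, 2, -1], [0, -1, 1], [0, -2, 1]], D = diag(3, -2, 5), P⁻¹ = [[1, 0, 1], [0, 1, -1], [0, 2, -1]].
C⁴ = P·diag(81, 16, 625)·P⁻¹ = [[81, -1218, 674], [0, 1234, -609], [0, 1218, -593]].
The requested entry is 1234.

1234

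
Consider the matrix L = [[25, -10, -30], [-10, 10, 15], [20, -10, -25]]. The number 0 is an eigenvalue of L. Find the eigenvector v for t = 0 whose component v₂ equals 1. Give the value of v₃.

-2

L = [[25, -10, -30], [-10, 10, 15], [20, -10, -25]].
Solving (L)v = 0 gives the eigenspace spanned by (-2, 1, -2).
With v₂ = 1, v = (-2, 1, -2), so v₃ = -2.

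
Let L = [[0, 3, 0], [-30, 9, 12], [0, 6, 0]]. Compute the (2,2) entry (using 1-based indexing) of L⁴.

2511

Characteristic polynomial: λ^3 - 9λ^2 + 18λ = λ(λ - 6)(λ - 3), so the eigenvalues are 0, 3, 6.
λ=6: eigenvector (-1, -2, -2).
λ=3: eigenvector (1, 1, 2).
λ=0: eigenvector (2, 0, 5).
P = [[-1, 1, 2], [-2, 1, 0], [-2, 2, 5]], D = diag(6, 3, 0), P⁻¹ = [[5, -1, -2], [10, -1, -4], [-2, 0, 1]].
L⁴ = P·diag(1296, 81, 0)·P⁻¹ = [[-5670, 1215, 2268], [-12150, 2511, 4860], [-11340, 2430, 4536]].
The requested entry is 2511.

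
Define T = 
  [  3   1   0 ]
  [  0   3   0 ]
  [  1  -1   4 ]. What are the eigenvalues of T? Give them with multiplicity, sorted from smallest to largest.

3, 3, 4

Characteristic polynomial: p(λ) = λ^3 - 10λ^2 + 33λ - 36 = (λ - 4)(λ - 3)^2.
Roots (with multiplicity): 3, 3, 4.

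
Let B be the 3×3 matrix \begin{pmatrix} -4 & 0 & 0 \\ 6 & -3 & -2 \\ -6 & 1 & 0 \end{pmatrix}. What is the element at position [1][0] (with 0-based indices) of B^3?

126

Characteristic polynomial: μ^3 + 7μ^2 + 14μ + 8 = (μ + 1)(μ + 2)(μ + 4), so the eigenvalues are -4, -2, -1.
μ=-4: eigenvector (1, -2, 2).
μ=-2: eigenvector (0, 2, -1).
μ=-1: eigenvector (0, -1, 1).
P = [[1, 0, 0], [-2, 2, -1], [2, -1, 1]], D = diag(-4, -2, -1), P⁻¹ = [[1, 0, 0], [0, 1, 1], [-2, 1, 2]].
B³ = P·diag(-64, -8, -1)·P⁻¹ = [[-64, 0, 0], [126, -15, -14], [-126, 7, 6]].
The requested entry is 126.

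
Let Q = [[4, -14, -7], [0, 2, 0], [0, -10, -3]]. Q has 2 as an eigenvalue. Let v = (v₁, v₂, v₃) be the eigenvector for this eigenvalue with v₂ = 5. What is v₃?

Q − 2I = [[2, -14, -7], [0, 0, 0], [0, -10, -5]].
Solving (Q − 2I)v = 0 gives the eigenspace spanned by (0, 5, -10).
With v₂ = 5, v = (0, 5, -10), so v₃ = -10.

-10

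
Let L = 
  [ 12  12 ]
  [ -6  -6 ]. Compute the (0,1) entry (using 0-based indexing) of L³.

432

Characteristic polynomial: t^2 - 6t = t(t - 6), so the eigenvalues are 0, 6.
t=0: eigenvector (-1, 1).
t=6: eigenvector (-2, 1).
P = [[-1, -2], [1, 1]], D = diag(0, 6), P⁻¹ = [[1, 2], [-1, -1]].
L³ = P·diag(0, 216)·P⁻¹ = [[432, 432], [-216, -216]].
The requested entry is 432.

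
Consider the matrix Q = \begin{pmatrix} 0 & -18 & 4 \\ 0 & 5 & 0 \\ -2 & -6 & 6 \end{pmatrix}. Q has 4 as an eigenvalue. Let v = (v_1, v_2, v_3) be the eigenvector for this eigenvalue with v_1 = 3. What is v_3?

3

Q − 4I = [[-4, -18, 4], [0, 1, 0], [-2, -6, 2]].
Solving (Q − 4I)v = 0 gives the eigenspace spanned by (3, 0, 3).
With v_1 = 3, v = (3, 0, 3), so v_3 = 3.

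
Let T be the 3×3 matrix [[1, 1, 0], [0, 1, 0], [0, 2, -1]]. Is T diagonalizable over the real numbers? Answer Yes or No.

Characteristic polynomial: p(s) = s^3 - s^2 - s + 1 = (s - 1)^2(s + 1).
s = 1 has algebraic multiplicity 2; rank(T − 1I) = 2, so geometric multiplicity = 1.
Geometric multiplicity < algebraic multiplicity, so T is not diagonalizable.

No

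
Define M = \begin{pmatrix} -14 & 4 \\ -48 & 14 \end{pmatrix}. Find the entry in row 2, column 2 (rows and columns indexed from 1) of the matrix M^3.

56

Characteristic polynomial: s^2 - 4 = (s - 2)(s + 2), so the eigenvalues are -2, 2.
s=2: eigenvector (1, 4).
s=-2: eigenvector (1, 3).
P = [[1, 1], [4, 3]], D = diag(2, -2), P⁻¹ = [[-3, 1], [4, -1]].
M³ = P·diag(8, -8)·P⁻¹ = [[-56, 16], [-192, 56]].
The requested entry is 56.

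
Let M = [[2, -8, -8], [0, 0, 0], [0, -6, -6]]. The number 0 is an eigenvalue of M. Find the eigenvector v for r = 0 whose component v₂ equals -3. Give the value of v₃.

3

M = [[2, -8, -8], [0, 0, 0], [0, -6, -6]].
Solving (M)v = 0 gives the eigenspace spanned by (0, -3, 3).
With v₂ = -3, v = (0, -3, 3), so v₃ = 3.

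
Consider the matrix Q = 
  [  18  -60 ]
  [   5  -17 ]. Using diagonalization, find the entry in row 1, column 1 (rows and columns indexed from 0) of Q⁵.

-857

Characteristic polynomial: t^2 - t - 6 = (t - 3)(t + 2), so the eigenvalues are -2, 3.
t=3: eigenvector (4, 1).
t=-2: eigenvector (3, 1).
P = [[4, 3], [1, 1]], D = diag(3, -2), P⁻¹ = [[1, -3], [-1, 4]].
Q⁵ = P·diag(243, -32)·P⁻¹ = [[1068, -3300], [275, -857]].
The requested entry is -857.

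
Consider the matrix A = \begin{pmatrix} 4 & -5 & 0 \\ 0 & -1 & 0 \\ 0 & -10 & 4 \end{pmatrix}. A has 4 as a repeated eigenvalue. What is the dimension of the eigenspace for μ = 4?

A − 4I = [[0, -5, 0], [0, -5, 0], [0, -10, 0]].
This matrix has rank 1, so its null space has dimension 3 − 1 = 2.

2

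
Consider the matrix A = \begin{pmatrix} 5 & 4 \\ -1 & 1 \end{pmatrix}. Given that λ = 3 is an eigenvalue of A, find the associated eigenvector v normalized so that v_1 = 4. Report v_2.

A − 3I = [[2, 4], [-1, -2]].
Solving (A − 3I)v = 0 gives the eigenspace spanned by (4, -2).
With v_1 = 4, v = (4, -2), so v_2 = -2.

-2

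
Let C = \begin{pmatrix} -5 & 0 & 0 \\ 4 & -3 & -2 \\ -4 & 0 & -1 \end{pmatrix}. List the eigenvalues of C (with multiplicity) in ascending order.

Characteristic polynomial: p(λ) = λ^3 + 9λ^2 + 23λ + 15 = (λ + 1)(λ + 3)(λ + 5).
Roots (with multiplicity): -5, -3, -1.

-5, -3, -1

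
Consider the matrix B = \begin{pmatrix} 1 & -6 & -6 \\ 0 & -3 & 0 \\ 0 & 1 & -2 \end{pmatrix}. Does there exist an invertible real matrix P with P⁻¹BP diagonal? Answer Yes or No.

Characteristic polynomial: p(t) = t^3 + 4t^2 + t - 6 = (t - 1)(t + 2)(t + 3).
All 3 eigenvalues are distinct, so B is diagonalizable.

Yes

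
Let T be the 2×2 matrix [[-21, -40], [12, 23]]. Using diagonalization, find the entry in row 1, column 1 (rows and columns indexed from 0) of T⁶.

4369

Characteristic polynomial: s^2 - 2s - 3 = (s - 3)(s + 1), so the eigenvalues are -1, 3.
s=3: eigenvector (-5, 3).
s=-1: eigenvector (-2, 1).
P = [[-5, -2], [3, 1]], D = diag(3, -1), P⁻¹ = [[1, 2], [-3, -5]].
T⁶ = P·diag(729, 1)·P⁻¹ = [[-3639, -7280], [2184, 4369]].
The requested entry is 4369.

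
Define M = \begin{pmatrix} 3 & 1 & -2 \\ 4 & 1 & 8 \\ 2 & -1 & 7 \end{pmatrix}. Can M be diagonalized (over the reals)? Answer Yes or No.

Characteristic polynomial: p(s) = s^3 - 11s^2 + 39s - 45 = (s - 5)(s - 3)^2.
s = 3 has algebraic multiplicity 2; rank(M − 3I) = 2, so geometric multiplicity = 1.
Geometric multiplicity < algebraic multiplicity, so M is not diagonalizable.

No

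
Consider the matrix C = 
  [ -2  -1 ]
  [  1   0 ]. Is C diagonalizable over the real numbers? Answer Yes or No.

No

Characteristic polynomial: p(s) = s^2 + 2s + 1 = (s + 1)^2.
s = -1 has algebraic multiplicity 2; rank(C + 1I) = 1, so geometric multiplicity = 1.
Geometric multiplicity < algebraic multiplicity, so C is not diagonalizable.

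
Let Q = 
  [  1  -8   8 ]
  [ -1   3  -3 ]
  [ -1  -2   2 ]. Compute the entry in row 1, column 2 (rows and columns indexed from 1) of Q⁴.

-1248

Characteristic polynomial: s^3 - 6s^2 + 5s = s(s - 5)(s - 1), so the eigenvalues are 0, 1, 5.
s=1: eigenvector (1, -1, -1).
s=5: eigenvector (-2, 1, 0).
s=0: eigenvector (0, 1, 1).
P = [[1, -2, 0], [-1, 1, 1], [-1, 0, 1]], D = diag(1, 5, 0), P⁻¹ = [[1, 2, -2], [0, 1, -1], [1, 2, -1]].
Q⁴ = P·diag(1, 625, 0)·P⁻¹ = [[1, -1248, 1248], [-1, 623, -623], [-1, -2, 2]].
The requested entry is -1248.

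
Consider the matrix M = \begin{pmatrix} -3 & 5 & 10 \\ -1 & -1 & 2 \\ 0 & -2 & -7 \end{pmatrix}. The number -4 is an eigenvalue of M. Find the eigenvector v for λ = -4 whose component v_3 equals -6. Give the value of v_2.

9

M + 4I = [[1, 5, 10], [-1, 3, 2], [0, -2, -3]].
Solving (M + 4I)v = 0 gives the eigenspace spanned by (15, 9, -6).
With v_3 = -6, v = (15, 9, -6), so v_2 = 9.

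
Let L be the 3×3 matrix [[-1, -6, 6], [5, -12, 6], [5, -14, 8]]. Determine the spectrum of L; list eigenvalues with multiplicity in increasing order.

Characteristic polynomial: p(s) = s^3 + 5s^2 - 8s - 12 = (s - 2)(s + 1)(s + 6).
Roots (with multiplicity): -6, -1, 2.

-6, -1, 2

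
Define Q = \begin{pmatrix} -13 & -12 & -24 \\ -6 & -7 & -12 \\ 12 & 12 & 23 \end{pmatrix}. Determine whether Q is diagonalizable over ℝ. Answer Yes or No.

Yes

Characteristic polynomial: p(μ) = μ^3 - 3μ^2 - 9μ - 5 = (μ - 5)(μ + 1)^2.
μ = -1 has algebraic multiplicity 2; rank(Q + 1I) = 1, so geometric multiplicity = 2.
Every eigenvalue has geometric = algebraic multiplicity, so Q is diagonalizable.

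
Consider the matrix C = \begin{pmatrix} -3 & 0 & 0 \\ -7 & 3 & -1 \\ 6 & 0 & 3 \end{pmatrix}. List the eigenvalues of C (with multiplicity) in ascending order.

-3, 3, 3

Characteristic polynomial: p(s) = s^3 - 3s^2 - 9s + 27 = (s - 3)^2(s + 3).
Roots (with multiplicity): -3, 3, 3.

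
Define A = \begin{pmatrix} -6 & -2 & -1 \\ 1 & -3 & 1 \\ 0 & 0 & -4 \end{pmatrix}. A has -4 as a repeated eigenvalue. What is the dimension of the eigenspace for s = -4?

A + 4I = [[-2, -2, -1], [1, 1, 1], [0, 0, 0]].
This matrix has rank 2, so its null space has dimension 3 − 2 = 1.

1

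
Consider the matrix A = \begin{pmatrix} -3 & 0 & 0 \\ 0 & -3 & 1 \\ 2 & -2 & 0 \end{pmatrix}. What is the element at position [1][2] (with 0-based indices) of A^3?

Characteristic polynomial: s^3 + 6s^2 + 11s + 6 = (s + 1)(s + 2)(s + 3), so the eigenvalues are -3, -2, -1.
s=-3: eigenvector (1, 1, 0).
s=-2: eigenvector (0, 1, 1).
s=-1: eigenvector (0, -1, -2).
P = [[1, 0, 0], [1, 1, -1], [0, 1, -2]], D = diag(-3, -2, -1), P⁻¹ = [[1, 0, 0], [-2, 2, -1], [-1, 1, -1]].
A³ = P·diag(-27, -8, -1)·P⁻¹ = [[-27, 0, 0], [-12, -15, 7], [14, -14, 6]].
The requested entry is 7.

7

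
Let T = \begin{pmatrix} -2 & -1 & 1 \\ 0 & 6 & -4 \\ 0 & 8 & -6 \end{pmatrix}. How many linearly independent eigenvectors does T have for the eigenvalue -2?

1

T + 2I = [[0, -1, 1], [0, 8, -4], [0, 8, -4]].
This matrix has rank 2, so its null space has dimension 3 − 2 = 1.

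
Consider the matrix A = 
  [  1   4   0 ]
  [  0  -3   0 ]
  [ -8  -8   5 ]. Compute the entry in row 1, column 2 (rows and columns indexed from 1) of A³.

Characteristic polynomial: s^3 - 3s^2 - 13s + 15 = (s - 5)(s - 1)(s + 3), so the eigenvalues are -3, 1, 5.
s=1: eigenvector (1, 0, 2).
s=-3: eigenvector (-1, 1, 0).
s=5: eigenvector (0, 0, 1).
P = [[1, -1, 0], [0, 1, 0], [2, 0, 1]], D = diag(1, -3, 5), P⁻¹ = [[1, 1, 0], [0, 1, 0], [-2, -2, 1]].
A³ = P·diag(1, -27, 125)·P⁻¹ = [[1, 28, 0], [0, -27, 0], [-248, -248, 125]].
The requested entry is 28.

28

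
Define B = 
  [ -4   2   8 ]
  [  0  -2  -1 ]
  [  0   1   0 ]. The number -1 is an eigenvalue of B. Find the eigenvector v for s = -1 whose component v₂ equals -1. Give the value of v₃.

1

B + 1I = [[-3, 2, 8], [0, -1, -1], [0, 1, 1]].
Solving (B + 1I)v = 0 gives the eigenspace spanned by (2, -1, 1).
With v₂ = -1, v = (2, -1, 1), so v₃ = 1.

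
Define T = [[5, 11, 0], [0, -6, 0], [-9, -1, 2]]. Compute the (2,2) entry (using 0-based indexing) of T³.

8

Characteristic polynomial: λ^3 - λ^2 - 32λ + 60 = (λ - 5)(λ - 2)(λ + 6), so the eigenvalues are -6, 2, 5.
λ=5: eigenvector (1, 0, -3).
λ=-6: eigenvector (-1, 1, -1).
λ=2: eigenvector (0, 0, 1).
P = [[1, -1, 0], [0, 1, 0], [-3, -1, 1]], D = diag(5, -6, 2), P⁻¹ = [[1, 1, 0], [0, 1, 0], [3, 4, 1]].
T³ = P·diag(125, -216, 8)·P⁻¹ = [[125, 341, 0], [0, -216, 0], [-351, -127, 8]].
The requested entry is 8.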